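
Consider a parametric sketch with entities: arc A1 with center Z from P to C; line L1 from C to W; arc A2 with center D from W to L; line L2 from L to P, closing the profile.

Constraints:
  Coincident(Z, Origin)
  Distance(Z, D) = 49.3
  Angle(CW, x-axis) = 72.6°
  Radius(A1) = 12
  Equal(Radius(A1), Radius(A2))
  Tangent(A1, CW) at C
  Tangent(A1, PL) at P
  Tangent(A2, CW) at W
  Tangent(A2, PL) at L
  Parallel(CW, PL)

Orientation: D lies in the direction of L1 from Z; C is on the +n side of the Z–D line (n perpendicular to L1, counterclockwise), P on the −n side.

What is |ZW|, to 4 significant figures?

50.74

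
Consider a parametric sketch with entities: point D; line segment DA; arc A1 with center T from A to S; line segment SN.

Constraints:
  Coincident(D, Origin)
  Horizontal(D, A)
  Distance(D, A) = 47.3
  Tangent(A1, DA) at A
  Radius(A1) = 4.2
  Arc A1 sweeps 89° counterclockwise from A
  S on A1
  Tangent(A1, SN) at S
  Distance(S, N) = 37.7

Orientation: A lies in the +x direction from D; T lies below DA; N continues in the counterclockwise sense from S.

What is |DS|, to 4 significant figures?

43.30

D is at the origin; D and A share the same y with |DA| = 47.3 and A on the +x side, so A = (47.30, 0.000). The tangent condition forces TA to be normal to DA, so T = A + (0, -4.2) = (47.30, -4.200). On A1, A sits at bearing 90° from T; an 89° counterclockwise sweep puts S at bearing 179°, so S = T + 4.2·(cos 179°, sin 179°) = (43.10, -4.127). Then |DS| = |S − D| = 43.30.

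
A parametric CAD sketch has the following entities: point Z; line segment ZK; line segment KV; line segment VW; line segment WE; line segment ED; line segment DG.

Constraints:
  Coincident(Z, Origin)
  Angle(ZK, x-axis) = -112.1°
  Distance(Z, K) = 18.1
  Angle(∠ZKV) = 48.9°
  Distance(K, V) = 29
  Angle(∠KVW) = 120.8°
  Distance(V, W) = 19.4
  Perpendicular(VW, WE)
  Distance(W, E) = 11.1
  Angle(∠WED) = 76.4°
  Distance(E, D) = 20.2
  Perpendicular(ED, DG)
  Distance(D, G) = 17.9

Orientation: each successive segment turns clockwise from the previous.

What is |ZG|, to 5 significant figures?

32.737

∠WED = 76.4° gives ED at -136.00° from the x-axis; with |ED| = 20.2, D = (-14.649, 5.5150). ED is perpendicular to DG, so DG runs at 134.00°; with |DG| = 17.9, G = (-27.083, 18.391). Then |ZG| = |G − Z| = 32.737.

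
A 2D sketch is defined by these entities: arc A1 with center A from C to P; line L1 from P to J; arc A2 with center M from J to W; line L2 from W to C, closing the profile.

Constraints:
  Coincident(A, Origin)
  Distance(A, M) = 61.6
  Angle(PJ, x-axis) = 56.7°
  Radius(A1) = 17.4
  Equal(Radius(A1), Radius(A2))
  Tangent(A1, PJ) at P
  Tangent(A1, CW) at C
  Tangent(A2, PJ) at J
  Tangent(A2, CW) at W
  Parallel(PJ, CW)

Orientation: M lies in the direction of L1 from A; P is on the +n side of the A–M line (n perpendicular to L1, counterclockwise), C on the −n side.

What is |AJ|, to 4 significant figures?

64.01

The slot axis is L1's direction at 56.7°, so u = (cos 56.7°, sin 56.7°) = (0.5490, 0.8358) and n = (−sin 56.7°, cos 56.7°) = (-0.8358, 0.5490). A is at the origin and M lies 61.6 along u from A, so M = 61.6·u = (33.82, 51.49). Tangency of A1 to both parallel lines with radius 17.4 puts P and C at A ± 17.4·n: P = (-14.54, 9.553), C = (14.54, -9.553). Equal radii place J and W the same way about M: J = M + 17.4·n = (19.28, 61.04), W = M − 17.4·n = (48.36, 41.93). Then |AJ| = |J − A| = 64.01.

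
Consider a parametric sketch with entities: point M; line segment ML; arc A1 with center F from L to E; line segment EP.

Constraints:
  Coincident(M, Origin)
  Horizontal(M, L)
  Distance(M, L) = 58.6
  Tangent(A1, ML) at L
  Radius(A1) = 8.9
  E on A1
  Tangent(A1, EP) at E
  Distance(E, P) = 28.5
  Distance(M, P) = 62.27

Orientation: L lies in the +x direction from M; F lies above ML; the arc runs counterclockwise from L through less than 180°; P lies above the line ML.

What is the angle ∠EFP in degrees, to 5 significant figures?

72.657°

Checks: |FE| = 8.900 ✓; ∠(FE, EP) = 90.00° ✓; |EP| = 28.50 ✓; |MP| = 62.27 ✓.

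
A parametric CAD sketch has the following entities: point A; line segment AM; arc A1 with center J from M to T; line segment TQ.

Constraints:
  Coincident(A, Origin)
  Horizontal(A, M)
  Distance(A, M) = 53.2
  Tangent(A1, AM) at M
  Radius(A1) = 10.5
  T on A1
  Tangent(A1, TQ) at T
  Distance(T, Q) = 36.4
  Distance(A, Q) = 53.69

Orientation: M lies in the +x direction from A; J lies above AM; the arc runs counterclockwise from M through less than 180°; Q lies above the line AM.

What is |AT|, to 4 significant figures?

62.89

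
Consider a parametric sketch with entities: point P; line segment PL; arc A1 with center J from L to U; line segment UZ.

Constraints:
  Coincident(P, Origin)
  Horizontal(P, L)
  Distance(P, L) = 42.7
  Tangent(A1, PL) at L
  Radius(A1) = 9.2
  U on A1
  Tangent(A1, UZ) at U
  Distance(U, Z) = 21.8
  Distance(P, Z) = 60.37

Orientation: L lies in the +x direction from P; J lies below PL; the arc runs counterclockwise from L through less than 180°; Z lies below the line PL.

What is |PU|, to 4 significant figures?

39.52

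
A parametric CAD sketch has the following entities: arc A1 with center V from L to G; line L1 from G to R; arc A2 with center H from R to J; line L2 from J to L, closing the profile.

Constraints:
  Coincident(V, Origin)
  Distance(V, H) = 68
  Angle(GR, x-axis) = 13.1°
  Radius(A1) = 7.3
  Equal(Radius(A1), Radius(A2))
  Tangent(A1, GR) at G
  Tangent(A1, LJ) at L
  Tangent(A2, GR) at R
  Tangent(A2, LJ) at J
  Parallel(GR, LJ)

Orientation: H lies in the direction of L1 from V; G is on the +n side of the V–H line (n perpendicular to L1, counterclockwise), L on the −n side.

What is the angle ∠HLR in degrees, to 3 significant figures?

5.99°

The slot axis is L1's direction at 13.1°, so u = (cos 13.1°, sin 13.1°) = (0.974, 0.227) and n = (−sin 13.1°, cos 13.1°) = (-0.227, 0.974). V is at the origin and H lies 68.0 along u from V, so H = 68.0·u = (66.2, 15.4). Tangency of A1 to both parallel lines with radius 7.3 puts G and L at V ± 7.3·n: G = (-1.65, 7.11), L = (1.65, -7.11). Equal radii place R and J the same way about H: R = H + 7.3·n = (64.6, 22.5), J = H − 7.3·n = (67.9, 8.30). Then cos ∠HLR = LH·LR / (|LH||LR|), giving 5.99°.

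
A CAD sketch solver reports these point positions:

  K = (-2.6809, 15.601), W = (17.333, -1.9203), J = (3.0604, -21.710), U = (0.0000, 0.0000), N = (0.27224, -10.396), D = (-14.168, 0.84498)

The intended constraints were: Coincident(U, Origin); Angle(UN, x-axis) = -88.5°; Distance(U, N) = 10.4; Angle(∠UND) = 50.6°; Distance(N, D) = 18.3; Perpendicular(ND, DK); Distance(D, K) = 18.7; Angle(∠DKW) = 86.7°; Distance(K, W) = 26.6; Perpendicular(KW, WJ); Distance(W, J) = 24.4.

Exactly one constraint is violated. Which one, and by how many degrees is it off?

Perpendicular(KW, WJ) — off by 5.40°.

U = (0.00, 0.00) ✓; UN at -88.50° ✓; |UN| = 10.40 ✓; ∠UND = 50.60° ✓; |ND| = 18.30 ✓; ∠(ND, DK) = 90.00° ✓; |DK| = 18.70 ✓; ∠DKW = 86.70° ✓; |KW| = 26.60 ✓; ∠(KW, WJ) = 84.60° ✗; |WJ| = 24.40 ✓.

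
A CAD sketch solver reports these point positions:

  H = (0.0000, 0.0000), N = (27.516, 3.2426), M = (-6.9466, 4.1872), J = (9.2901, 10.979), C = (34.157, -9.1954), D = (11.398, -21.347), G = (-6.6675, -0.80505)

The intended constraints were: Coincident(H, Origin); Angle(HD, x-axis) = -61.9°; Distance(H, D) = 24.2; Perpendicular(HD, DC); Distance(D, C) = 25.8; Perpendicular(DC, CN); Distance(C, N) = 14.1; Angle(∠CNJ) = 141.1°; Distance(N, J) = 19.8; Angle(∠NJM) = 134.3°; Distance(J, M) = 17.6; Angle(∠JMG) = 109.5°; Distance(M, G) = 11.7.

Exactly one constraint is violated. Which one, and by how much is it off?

Distance(M, G) = 11.7 — off by 6.70.

H = (0.00, 0.00) ✓; HD at -61.90° ✓; |HD| = 24.20 ✓; ∠(HD, DC) = 90.00° ✓; |DC| = 25.80 ✓; ∠(DC, CN) = 90.00° ✓; |CN| = 14.10 ✓; ∠CNJ = 141.1° ✓; |NJ| = 19.80 ✓; ∠NJM = 134.3° ✓; |JM| = 17.60 ✓; ∠JMG = 109.5° ✓; |MG| = 5.000 ✗.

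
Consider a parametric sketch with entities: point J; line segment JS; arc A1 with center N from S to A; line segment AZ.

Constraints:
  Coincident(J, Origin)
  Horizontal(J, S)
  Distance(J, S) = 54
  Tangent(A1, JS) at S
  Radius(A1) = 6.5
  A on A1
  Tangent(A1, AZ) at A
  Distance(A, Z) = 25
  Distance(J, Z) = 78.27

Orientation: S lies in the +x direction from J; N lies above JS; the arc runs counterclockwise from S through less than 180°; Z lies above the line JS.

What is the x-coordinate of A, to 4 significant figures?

58.87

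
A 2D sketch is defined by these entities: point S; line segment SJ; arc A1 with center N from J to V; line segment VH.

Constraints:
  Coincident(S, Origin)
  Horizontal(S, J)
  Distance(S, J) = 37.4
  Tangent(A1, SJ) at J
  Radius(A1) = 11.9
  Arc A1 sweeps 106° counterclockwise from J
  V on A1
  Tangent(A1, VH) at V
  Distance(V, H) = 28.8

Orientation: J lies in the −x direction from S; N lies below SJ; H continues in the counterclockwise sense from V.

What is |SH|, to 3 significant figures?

59.2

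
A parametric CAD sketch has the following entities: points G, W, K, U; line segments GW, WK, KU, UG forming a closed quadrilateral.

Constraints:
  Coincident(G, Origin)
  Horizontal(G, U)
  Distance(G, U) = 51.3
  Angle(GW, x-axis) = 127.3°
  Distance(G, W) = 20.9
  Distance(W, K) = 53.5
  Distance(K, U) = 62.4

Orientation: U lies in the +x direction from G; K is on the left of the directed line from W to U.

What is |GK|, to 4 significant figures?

60.72

G is at the origin; G and U share the same y with |GU| = 51.3 and U in +x, so U = (51.3, 0). GW runs at 127.3° with |GW| = 20.9, so W = (-12.67, 16.63). K is determined by |WK| = 53.5 and |KU| = 62.4 together: it lies at the intersection of circle(W, 53.5) and circle(U, 62.4). With |WU| = 66.09, the foot of the radical line on WU is 25.24 from W and the perpendicular offset is √(53.5² − 25.24²) = 47.17. Taking the left-of-WU solution: K = (23.63, 55.93).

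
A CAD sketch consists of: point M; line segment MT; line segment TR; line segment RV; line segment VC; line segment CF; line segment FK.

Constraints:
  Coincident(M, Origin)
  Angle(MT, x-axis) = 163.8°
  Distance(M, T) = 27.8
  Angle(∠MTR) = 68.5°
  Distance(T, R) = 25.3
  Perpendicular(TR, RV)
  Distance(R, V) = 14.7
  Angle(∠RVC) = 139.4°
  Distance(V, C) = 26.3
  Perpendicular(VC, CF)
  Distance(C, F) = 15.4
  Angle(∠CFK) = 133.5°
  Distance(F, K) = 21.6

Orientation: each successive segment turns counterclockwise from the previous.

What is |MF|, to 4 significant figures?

13.75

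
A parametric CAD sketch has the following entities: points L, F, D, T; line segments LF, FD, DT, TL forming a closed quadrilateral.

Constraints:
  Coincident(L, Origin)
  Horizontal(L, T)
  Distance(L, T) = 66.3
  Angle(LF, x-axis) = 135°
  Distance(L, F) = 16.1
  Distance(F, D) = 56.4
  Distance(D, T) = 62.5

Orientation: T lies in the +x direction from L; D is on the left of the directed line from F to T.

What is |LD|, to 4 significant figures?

58.32

L is at the origin; L and T share the same y with |LT| = 66.3 and T in +x, so T = (66.3, 0). LF runs at 135.0° with |LF| = 16.1, so F = (-11.38, 11.38). D is determined by |FD| = 56.4 and |DT| = 62.5 together: it lies at the intersection of circle(F, 56.4) and circle(T, 62.5). With |FT| = 78.51, the foot of the radical line on FT is 34.64 from F and the perpendicular offset is √(56.4² − 34.64²) = 44.51. Taking the left-of-FT solution: D = (29.34, 50.40).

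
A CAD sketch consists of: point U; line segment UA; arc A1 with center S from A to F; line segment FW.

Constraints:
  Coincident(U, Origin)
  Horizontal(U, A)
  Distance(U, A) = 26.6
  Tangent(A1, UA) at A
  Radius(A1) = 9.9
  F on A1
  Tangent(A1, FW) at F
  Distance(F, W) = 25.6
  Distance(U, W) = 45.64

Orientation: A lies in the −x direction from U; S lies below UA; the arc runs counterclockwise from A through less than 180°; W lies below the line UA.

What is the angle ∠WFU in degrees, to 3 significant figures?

88.9°

Checks: |SF| = 9.900 ✓; ∠(SF, FW) = 90.00° ✓; |FW| = 25.60 ✓; |UW| = 45.64 ✓.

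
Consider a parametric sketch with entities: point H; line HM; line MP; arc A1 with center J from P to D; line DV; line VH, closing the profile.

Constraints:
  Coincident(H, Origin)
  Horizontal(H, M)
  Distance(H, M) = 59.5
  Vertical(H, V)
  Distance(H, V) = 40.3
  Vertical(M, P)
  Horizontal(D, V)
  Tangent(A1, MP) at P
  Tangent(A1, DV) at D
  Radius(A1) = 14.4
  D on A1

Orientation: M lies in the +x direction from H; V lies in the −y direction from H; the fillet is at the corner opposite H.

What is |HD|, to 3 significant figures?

60.5

H is at the origin; HM is horizontal with |HM| = 59.5 and M on the +x side, so M = (59.5, 0.00). H and V share the same x with |HV| = 40.3 and V on the −y side, so V = (0.00, -40.3). The virtual corner opposite H is at (59.5, -40.3). Since A1 is tangent to MP there, JP ⟂ MP and tangency of A1 to DV means the radius JD is perpendicular to DV, with radius 14.4, so the center J sits 14.4 in from both sides at J = (45.1, -25.9). That places the tangent points at P = (59.5, -25.9) on MP and D = (45.1, -40.3) on DV. Then |HD| = |D − H| = 60.5.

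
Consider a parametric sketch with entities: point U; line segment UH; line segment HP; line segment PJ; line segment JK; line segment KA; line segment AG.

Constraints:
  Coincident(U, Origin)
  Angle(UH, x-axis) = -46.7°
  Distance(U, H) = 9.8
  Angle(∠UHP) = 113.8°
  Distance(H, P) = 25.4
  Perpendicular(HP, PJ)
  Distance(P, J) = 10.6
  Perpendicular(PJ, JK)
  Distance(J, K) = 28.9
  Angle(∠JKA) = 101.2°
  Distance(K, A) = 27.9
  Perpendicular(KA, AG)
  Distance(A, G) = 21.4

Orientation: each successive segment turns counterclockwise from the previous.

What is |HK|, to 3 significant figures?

11.2

HP ⟂ PJ, so PJ runs at 110°; with |PJ| = 10.6, J = (27.1, 11.3). PJ is perpendicular to JK, so JK runs at -160°; with |JK| = 28.9, K = (-0.117, 1.69). Then |HK| = |K − H| = 11.2.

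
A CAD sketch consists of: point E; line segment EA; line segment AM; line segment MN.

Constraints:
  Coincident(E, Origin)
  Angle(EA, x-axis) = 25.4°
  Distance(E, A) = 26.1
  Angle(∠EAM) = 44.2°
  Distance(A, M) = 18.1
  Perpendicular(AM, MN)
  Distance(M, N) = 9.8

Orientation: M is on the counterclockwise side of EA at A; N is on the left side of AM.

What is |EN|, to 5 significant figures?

8.4182

E is at the origin; EA runs at 25.4° with length 26.1, so A = 26.1·(cos 25.4°, sin 25.4°) = (23.577, 11.195). ∠EAM = 44.2°, so AM runs at 25.4° + (180° − 44.2°) = 161.20° from the x-axis; with |AM| = 18.1, M = A + 18.1·(cos 161.20°, sin 161.20°) = (6.4427, 17.028). AM ⟂ MN; with |MN| = 9.8 on the left of AM, N = M + 9.8·(-0.32227, -0.94665) = (3.2845, 7.7511). Then |EN| = |N − E| = 8.4182.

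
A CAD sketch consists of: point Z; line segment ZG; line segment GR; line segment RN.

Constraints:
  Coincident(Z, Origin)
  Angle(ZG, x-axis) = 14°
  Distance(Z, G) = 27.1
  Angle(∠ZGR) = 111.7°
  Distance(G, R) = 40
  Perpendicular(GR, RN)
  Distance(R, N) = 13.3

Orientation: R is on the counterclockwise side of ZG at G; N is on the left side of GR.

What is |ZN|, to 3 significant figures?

51.4

∠ZGR = 111.7°, so GR runs at 14.0° + (180° − 111.7°) = 82.3° from the x-axis; with |GR| = 40.0, R = G + 40.0·(cos 82.3°, sin 82.3°) = (31.7, 46.2). GR ⟂ RN; with |RN| = 13.3 on the left of GR, N = R + 13.3·(-0.991, 0.134) = (18.5, 48.0). Then |ZN| = |N − Z| = 51.4.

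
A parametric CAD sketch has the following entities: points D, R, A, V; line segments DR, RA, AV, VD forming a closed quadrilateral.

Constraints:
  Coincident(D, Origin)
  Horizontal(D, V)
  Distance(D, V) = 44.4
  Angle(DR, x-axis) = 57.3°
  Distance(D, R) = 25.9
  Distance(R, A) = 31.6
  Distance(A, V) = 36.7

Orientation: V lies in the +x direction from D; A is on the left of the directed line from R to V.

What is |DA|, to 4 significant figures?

55.65

Checks: DR at 57.30° ✓; |RA| = 31.60 ✓; |AV| = 36.70 ✓.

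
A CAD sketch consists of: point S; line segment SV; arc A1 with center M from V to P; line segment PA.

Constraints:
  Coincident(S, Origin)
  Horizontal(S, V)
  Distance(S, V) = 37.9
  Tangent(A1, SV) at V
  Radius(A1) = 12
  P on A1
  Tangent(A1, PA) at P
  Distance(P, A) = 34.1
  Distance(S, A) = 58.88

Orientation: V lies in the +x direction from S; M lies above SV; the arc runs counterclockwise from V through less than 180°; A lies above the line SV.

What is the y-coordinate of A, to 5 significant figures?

47.956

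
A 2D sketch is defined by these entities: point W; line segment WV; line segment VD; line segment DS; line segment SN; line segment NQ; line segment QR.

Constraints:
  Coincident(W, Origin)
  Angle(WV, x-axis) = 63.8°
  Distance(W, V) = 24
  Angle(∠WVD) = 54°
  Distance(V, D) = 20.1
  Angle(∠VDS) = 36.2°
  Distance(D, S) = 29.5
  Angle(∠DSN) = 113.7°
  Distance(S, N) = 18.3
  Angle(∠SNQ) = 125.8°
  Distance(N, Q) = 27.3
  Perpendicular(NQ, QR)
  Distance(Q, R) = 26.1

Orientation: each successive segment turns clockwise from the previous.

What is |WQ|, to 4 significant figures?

52.83

W is at the origin; WV runs at 63.8° with length 24.0, so V = (10.60, 21.53). ∠WVD = 54.0° gives VD at -62.20° from the x-axis; with |VD| = 20.1, D = (19.97, 3.754). ∠VDS = 36.2° gives DS at 154.0° from the x-axis; with |DS| = 29.5, S = (-6.544, 16.69). ∠DSN = 113.7° gives SN at 87.70° from the x-axis; with |SN| = 18.3, N = (-5.810, 34.97). ∠SNQ = 125.8° gives NQ at 33.50° from the x-axis; with |NQ| = 27.3, Q = (16.96, 50.04). Then |WQ| = |Q − W| = 52.83.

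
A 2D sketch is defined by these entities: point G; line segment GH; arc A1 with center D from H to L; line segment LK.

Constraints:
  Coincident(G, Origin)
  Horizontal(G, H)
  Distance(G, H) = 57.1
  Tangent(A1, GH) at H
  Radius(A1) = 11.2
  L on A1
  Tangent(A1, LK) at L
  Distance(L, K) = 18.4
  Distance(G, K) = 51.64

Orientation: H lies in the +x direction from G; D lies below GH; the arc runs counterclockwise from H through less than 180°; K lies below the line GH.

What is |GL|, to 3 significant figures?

47.0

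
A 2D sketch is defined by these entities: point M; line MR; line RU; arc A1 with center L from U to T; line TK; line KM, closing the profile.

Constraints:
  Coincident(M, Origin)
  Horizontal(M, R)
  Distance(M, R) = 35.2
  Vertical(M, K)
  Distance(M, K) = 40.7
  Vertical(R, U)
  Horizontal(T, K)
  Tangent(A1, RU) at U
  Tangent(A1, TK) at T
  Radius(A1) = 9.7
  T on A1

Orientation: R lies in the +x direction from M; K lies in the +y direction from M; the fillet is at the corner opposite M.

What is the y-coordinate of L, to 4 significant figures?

31.00

M is at the origin; M and R share the same y with |MR| = 35.2 and R on the +x side, so R = (35.20, 0.000). MK is vertical with |MK| = 40.7 and K on the +y side, so K = (0.000, 40.70). The virtual corner opposite M is at (35.20, 40.70). Tangency of A1 to RU means the radius LU is perpendicular to RU and A1 meets TK tangentially, so LT is at right angles to TK, with radius 9.7, so the center L sits 9.7 in from both sides at L = (25.50, 31.00). So L.y = 31.00.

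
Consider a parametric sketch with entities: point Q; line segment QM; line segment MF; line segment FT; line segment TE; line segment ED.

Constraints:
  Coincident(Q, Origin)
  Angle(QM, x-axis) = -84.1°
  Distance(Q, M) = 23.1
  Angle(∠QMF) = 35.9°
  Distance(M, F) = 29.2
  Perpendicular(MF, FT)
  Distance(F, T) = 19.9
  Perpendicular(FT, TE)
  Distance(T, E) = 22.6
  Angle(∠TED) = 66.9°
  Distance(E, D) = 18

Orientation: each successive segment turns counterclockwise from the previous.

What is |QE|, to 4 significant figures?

13.68

Q is at the origin; QM runs at -84.1° with length 23.1, so M = (2.375, -22.98). ∠QMF = 35.9° gives MF at 60.00° from the x-axis; with |MF| = 29.2, F = (16.97, 2.310). The perpendicularity gives FT at right angles to MF, so FT runs at 150.0°; with |FT| = 19.9, T = (-0.2594, 12.26). The perpendicularity gives TE at right angles to FT, so TE runs at -120.0°; with |TE| = 22.6, E = (-11.56, -7.312). Then |QE| = |E − Q| = 13.68.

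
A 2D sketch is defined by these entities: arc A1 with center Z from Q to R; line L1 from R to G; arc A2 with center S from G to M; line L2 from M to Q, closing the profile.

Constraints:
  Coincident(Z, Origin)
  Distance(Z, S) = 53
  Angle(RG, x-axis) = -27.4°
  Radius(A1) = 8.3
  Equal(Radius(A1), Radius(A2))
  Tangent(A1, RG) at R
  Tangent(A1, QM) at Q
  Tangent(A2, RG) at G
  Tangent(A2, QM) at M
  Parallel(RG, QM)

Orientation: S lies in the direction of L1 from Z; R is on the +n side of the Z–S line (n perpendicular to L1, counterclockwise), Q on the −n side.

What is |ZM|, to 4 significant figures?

53.65

Tangency of A1 to both parallel lines with radius 8.3 puts R and Q at Z ± 8.3·n: R = (3.820, 7.369), Q = (-3.820, -7.369). Equal radii place G and M the same way about S: G = S + 8.3·n = (50.87, -17.02), M = S − 8.3·n = (43.23, -31.76). Then |ZM| = |M − Z| = 53.65.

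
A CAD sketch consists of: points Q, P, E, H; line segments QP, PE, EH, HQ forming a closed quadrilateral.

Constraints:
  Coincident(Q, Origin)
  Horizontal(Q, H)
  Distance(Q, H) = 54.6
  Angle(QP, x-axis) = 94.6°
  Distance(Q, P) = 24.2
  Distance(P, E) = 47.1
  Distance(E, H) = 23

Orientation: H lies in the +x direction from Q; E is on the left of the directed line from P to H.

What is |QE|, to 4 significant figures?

49.67

Checks: |PE| = 47.10 ✓; |EH| = 23.00 ✓.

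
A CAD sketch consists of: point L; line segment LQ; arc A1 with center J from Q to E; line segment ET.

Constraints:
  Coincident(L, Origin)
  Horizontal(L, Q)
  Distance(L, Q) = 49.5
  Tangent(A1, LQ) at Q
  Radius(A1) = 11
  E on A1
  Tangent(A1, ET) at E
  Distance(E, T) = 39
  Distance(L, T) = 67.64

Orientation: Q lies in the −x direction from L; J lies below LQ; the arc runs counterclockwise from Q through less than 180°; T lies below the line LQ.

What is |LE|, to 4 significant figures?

61.55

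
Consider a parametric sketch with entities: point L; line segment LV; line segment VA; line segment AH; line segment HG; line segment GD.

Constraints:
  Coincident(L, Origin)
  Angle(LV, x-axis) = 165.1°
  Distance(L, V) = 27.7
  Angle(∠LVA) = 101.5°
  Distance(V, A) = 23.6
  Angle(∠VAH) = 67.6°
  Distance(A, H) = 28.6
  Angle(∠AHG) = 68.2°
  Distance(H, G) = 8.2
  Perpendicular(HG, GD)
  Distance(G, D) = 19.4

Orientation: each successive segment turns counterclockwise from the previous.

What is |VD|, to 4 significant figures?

21.46

∠AHG = 68.2° gives HG at 107.8° from the x-axis; with |HG| = 8.2, G = (-11.24, -8.204). The perpendicularity gives GD at right angles to HG, so GD runs at -162.2°; with |GD| = 19.4, D = (-29.71, -14.13). Then |VD| = |D − V| = 21.46.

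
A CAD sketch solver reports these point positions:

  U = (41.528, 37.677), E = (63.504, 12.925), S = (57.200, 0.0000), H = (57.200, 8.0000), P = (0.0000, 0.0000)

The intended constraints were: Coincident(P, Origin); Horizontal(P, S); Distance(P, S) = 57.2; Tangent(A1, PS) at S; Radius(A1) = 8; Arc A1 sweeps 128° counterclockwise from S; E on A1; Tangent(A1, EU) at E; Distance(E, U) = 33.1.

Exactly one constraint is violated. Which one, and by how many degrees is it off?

Tangent(A1, EU) at E — off by 3.60°.

P = (0.00, 0.00) ✓; P.y = 0.00, S.y = 0.00 ✓; |PS| = 57.20 ✓; ∠(HS, SP) = 90.00° ✓; |HS| = 8.000 ✓; bearing(H→E) − bearing(H→S) = 128.0° ✓; |HE| = 8.000 ✓; ∠(HE, EU) = 86.40° ✗; |EU| = 33.10 ✓.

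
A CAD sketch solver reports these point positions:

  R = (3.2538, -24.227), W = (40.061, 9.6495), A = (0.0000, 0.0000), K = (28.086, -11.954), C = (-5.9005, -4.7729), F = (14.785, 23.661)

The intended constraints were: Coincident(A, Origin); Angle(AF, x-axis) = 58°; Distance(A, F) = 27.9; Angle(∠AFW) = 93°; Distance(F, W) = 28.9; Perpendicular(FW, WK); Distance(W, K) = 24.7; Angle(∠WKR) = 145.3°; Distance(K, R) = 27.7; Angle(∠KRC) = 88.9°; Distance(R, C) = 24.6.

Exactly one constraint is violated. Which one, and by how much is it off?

Distance(R, C) = 24.6 — off by 3.10.

A = (0.00, 0.00) ✓; AF at 58.00° ✓; |AF| = 27.90 ✓; ∠AFW = 93.00° ✓; |FW| = 28.90 ✓; ∠(FW, WK) = 90.00° ✓; |WK| = 24.70 ✓; ∠WKR = 145.3° ✓; |KR| = 27.70 ✓; ∠KRC = 88.90° ✓; |RC| = 21.50 ✗.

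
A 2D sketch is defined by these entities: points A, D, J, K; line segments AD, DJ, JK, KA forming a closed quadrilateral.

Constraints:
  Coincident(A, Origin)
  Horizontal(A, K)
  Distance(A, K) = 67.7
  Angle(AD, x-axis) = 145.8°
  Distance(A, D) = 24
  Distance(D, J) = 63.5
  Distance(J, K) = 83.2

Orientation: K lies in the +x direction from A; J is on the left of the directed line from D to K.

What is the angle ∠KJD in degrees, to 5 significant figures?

72.897°

Checks: |DJ| = 63.50 ✓; |JK| = 83.20 ✓.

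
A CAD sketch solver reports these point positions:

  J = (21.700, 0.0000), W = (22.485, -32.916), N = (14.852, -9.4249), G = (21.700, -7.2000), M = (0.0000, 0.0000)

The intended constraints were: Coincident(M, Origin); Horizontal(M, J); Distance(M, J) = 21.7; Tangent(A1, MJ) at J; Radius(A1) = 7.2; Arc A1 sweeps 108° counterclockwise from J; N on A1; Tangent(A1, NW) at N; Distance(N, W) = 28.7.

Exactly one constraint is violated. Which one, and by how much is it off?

Distance(N, W) = 28.7 — off by 4.00.

M = (0.00, 0.00) ✓; M.y = 0.00, J.y = 0.00 ✓; |MJ| = 21.70 ✓; ∠(GJ, JM) = 90.00° ✓; |GJ| = 7.200 ✓; bearing(G→N) − bearing(G→J) = 108.0° ✓; |GN| = 7.200 ✓; ∠(GN, NW) = 90.00° ✓; |NW| = 24.70 ✗.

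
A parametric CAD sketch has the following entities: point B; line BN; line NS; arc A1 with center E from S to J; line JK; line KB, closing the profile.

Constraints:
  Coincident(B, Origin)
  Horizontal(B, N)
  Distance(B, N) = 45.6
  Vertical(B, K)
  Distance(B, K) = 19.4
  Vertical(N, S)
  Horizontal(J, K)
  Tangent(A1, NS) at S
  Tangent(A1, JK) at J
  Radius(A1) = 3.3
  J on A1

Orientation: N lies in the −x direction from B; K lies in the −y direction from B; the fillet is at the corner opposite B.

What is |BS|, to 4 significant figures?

48.36

The virtual corner opposite B is at (-45.60, -19.40). The tangent condition forces ES to be normal to NS and since A1 is tangent to JK there, EJ ⟂ JK, with radius 3.3, so the center E sits 3.3 in from both sides at E = (-42.30, -16.10). That places the tangent points at S = (-45.60, -16.10) on NS and J = (-42.30, -19.40) on JK. Then |BS| = |S − B| = 48.36.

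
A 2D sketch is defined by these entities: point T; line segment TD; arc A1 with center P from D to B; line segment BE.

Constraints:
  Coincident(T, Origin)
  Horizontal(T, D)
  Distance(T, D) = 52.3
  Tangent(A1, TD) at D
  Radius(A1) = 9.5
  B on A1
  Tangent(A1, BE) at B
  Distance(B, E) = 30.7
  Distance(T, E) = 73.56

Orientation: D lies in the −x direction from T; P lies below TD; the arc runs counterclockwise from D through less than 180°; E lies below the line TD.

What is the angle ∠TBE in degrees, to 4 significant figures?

98.35°

Checks: |PB| = 9.500 ✓; ∠(PB, BE) = 90.00° ✓; |BE| = 30.70 ✓; |TE| = 73.56 ✓.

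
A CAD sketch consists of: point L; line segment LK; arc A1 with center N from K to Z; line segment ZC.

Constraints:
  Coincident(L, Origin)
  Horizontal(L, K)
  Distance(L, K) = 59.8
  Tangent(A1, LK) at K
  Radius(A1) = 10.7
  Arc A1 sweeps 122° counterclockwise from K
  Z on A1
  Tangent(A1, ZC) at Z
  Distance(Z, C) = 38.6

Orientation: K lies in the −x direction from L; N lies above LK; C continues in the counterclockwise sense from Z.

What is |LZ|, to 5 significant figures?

53.302

L is at the origin; L and K share the same y with |LK| = 59.8 and K on the −x side, so K = (-59.800, 0.0000). The tangent condition forces NK to be normal to LK, so N = K + (0, 10.7) = (-59.800, 10.700). On A1, K sits at bearing -90° from N; a 122° counterclockwise sweep puts Z at bearing 32°, so Z = N + 10.7·(cos 32°, sin 32°) = (-50.726, 16.370). Then |LZ| = |Z − L| = 53.302.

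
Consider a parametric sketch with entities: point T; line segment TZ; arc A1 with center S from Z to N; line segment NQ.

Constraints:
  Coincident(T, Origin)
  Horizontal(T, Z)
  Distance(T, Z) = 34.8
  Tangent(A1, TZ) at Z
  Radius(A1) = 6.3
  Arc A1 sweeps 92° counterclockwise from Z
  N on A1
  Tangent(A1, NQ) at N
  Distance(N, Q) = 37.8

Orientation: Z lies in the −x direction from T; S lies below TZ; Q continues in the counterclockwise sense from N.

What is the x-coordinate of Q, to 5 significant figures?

-39.777

On A1, Z sits at bearing 90° from S; a 92° counterclockwise sweep puts N at bearing 182°, so N = S + 6.3·(cos 182°, sin 182°) = (-41.096, -6.5199). Since A1 is tangent to NQ there, SN ⟂ NQ, so NQ runs along (−sin 182°, cos 182°); with |NQ| = 37.8, Q = (-39.777, -44.297). So Q.x = -39.777.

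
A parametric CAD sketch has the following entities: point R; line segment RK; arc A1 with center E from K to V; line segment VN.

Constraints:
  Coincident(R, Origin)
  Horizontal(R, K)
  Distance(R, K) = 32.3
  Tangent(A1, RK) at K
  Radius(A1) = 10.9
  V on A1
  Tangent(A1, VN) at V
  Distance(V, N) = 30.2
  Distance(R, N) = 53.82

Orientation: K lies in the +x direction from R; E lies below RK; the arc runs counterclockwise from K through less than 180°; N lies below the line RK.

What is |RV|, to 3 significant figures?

26.5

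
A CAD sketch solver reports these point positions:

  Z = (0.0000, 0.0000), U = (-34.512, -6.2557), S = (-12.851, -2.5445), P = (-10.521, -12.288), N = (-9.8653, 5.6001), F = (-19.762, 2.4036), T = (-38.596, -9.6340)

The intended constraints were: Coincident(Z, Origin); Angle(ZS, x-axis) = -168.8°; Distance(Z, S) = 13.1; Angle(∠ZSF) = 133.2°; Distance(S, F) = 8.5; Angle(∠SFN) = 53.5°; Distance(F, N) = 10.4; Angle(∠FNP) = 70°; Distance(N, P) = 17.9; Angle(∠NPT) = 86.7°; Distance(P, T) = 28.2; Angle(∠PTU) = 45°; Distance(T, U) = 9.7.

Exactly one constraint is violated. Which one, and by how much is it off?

Distance(T, U) = 9.7 — off by 4.40.

Z = (0.00, 0.00) ✓; ZS at -168.8° ✓; |ZS| = 13.10 ✓; ∠ZSF = 133.2° ✓; |SF| = 8.500 ✓; ∠SFN = 53.50° ✓; |FN| = 10.40 ✓; ∠FNP = 70.00° ✓; |NP| = 17.90 ✓; ∠NPT = 86.70° ✓; |PT| = 28.20 ✓; ∠PTU = 45.00° ✓; |TU| = 5.300 ✗.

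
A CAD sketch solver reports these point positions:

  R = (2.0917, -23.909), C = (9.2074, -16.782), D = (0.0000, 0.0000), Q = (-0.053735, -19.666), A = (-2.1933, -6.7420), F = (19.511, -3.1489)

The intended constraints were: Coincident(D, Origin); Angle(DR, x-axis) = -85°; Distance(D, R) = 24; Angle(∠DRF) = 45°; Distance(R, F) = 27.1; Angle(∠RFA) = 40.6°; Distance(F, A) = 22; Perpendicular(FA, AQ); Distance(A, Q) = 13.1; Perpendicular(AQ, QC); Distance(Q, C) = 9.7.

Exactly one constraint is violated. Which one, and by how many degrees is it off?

Perpendicular(AQ, QC) — off by 7.90°.

D = (0.00, 0.00) ✓; DR at -85.00° ✓; |DR| = 24.00 ✓; ∠DRF = 45.00° ✓; |RF| = 27.10 ✓; ∠RFA = 40.60° ✓; |FA| = 22.00 ✓; ∠(FA, AQ) = 90.00° ✓; |AQ| = 13.10 ✓; ∠(AQ, QC) = 97.90° ✗; |QC| = 9.700 ✓.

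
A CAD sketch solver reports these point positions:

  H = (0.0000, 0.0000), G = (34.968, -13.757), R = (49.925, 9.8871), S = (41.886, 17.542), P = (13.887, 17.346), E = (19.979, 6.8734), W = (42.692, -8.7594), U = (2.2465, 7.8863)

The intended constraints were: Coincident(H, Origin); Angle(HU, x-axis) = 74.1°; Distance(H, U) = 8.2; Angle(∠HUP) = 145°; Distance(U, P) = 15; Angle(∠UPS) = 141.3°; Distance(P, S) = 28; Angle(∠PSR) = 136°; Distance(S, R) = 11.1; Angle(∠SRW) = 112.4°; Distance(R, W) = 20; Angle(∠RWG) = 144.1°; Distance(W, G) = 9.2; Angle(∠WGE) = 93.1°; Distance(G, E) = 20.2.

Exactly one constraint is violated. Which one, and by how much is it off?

Distance(G, E) = 20.2 — off by 5.30.

H = (0.00, 0.00) ✓; HU at 74.10° ✓; |HU| = 8.200 ✓; ∠HUP = 145.0° ✓; |UP| = 15.00 ✓; ∠UPS = 141.3° ✓; |PS| = 28.00 ✓; ∠PSR = 136.0° ✓; |SR| = 11.10 ✓; ∠SRW = 112.4° ✓; |RW| = 20.00 ✓; ∠RWG = 144.1° ✓; |WG| = 9.200 ✓; ∠WGE = 93.10° ✓; |GE| = 25.50 ✗.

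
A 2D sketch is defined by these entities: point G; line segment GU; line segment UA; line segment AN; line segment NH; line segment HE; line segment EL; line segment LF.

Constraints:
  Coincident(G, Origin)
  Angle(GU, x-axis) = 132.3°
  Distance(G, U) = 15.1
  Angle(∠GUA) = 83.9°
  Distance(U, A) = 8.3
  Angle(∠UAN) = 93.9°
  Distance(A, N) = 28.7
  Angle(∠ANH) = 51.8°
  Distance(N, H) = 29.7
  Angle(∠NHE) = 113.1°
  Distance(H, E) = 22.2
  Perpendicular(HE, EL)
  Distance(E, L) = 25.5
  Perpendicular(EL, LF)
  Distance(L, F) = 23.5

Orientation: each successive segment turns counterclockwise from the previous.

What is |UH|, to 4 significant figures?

18.59

G is at the origin; GU runs at 132.3° with length 15.1, so U = (-10.16, 11.17). ∠GUA = 83.9° gives UA at -131.6° from the x-axis; with |UA| = 8.3, A = (-15.67, 4.962). ∠UAN = 93.9° gives AN at -45.50° from the x-axis; with |AN| = 28.7, N = (4.443, -15.51). ∠ANH = 51.8° gives NH at 82.70° from the x-axis; with |NH| = 29.7, H = (8.217, 13.95). Then |UH| = |H − U| = 18.59.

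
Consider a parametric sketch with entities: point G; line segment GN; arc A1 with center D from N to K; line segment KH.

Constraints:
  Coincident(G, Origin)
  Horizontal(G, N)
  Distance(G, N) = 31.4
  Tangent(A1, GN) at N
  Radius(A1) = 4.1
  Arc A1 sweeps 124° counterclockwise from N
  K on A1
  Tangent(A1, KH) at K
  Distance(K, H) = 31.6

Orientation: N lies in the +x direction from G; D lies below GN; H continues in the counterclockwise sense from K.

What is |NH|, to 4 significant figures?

35.58

On A1, N sits at bearing 90° from D; a 124° counterclockwise sweep puts K at bearing 214°, so K = D + 4.1·(cos 214°, sin 214°) = (28.00, -6.393). Since A1 is tangent to KH there, DK ⟂ KH, so KH runs along (−sin 214°, cos 214°); with |KH| = 31.6, H = (45.67, -32.59). Then |NH| = |H − N| = 35.58.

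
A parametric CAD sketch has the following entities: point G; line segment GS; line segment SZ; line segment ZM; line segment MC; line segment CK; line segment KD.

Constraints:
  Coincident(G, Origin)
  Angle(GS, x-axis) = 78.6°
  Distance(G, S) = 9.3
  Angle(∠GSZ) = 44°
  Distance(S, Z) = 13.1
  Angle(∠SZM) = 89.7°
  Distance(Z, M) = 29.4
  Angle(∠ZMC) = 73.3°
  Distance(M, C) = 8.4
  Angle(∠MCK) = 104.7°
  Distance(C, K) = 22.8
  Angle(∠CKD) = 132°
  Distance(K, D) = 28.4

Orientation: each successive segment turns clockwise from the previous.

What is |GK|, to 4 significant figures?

2.455

∠ZMC = 73.3° gives MC at 105.6° from the x-axis; with |MC| = 8.4, C = (-18.21, -9.539). ∠MCK = 104.7° gives CK at 30.30° from the x-axis; with |CK| = 22.8, K = (1.472, 1.964). Then |GK| = |K − G| = 2.455.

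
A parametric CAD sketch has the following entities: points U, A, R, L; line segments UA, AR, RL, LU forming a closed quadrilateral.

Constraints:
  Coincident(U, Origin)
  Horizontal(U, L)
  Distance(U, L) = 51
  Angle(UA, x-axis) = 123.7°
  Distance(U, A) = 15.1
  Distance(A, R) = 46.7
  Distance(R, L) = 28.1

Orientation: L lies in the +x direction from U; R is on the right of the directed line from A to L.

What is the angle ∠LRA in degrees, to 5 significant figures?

105.77°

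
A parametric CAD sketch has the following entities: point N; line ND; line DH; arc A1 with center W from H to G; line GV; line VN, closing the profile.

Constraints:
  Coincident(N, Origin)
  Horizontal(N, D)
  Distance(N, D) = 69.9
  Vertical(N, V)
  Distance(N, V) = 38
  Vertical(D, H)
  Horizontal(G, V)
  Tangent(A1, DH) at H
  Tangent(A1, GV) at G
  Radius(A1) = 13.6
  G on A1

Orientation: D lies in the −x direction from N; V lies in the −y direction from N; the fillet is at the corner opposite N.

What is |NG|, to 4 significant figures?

67.92

N is at the origin; N and D share the same y with |ND| = 69.9 and D on the −x side, so D = (-69.90, 0.000). NV is vertical with |NV| = 38.0 and V on the −y side, so V = (0.000, -38.00). The virtual corner opposite N is at (-69.90, -38.00). The tangent condition forces WH to be normal to DH and A1 meets GV tangentially, so WG is at right angles to GV, with radius 13.6, so the center W sits 13.6 in from both sides at W = (-56.30, -24.40). That places the tangent points at H = (-69.90, -24.40) on DH and G = (-56.30, -38.00) on GV. Then |NG| = |G − N| = 67.92.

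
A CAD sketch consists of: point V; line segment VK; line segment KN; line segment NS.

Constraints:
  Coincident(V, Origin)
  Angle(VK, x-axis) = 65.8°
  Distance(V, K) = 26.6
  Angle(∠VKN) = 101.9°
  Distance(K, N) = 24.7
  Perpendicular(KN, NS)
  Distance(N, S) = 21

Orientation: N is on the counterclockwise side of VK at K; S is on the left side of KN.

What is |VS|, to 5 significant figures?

30.601

V is at the origin; VK runs at 65.8° with length 26.6, so K = 26.6·(cos 65.8°, sin 65.8°) = (10.904, 24.262). ∠VKN = 101.9°, so KN runs at 65.8° + (180° − 101.9°) = 143.90° from the x-axis; with |KN| = 24.7, N = K + 24.7·(cos 143.90°, sin 143.90°) = (-9.0534, 38.816). The perpendicularity gives NS at right angles to KN; with |NS| = 21.0 on the left of KN, S = N + 21.0·(-0.58920, -0.80799) = (-21.427, 21.848). Then |VS| = |S − V| = 30.601.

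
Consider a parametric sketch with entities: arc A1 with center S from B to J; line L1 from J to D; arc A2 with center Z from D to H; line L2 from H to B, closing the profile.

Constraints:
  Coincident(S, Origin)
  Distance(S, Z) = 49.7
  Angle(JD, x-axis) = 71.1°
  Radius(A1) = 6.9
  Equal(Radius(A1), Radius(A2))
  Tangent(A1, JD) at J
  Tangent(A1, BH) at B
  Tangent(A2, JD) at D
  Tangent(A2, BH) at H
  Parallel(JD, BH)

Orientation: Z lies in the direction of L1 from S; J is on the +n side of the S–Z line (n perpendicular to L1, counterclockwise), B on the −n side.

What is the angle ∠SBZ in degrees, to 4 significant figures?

82.10°

The slot axis is L1's direction at 71.1°, so u = (cos 71.1°, sin 71.1°) = (0.3239, 0.9461) and n = (−sin 71.1°, cos 71.1°) = (-0.9461, 0.3239). S is at the origin and Z lies 49.7 along u from S, so Z = 49.7·u = (16.10, 47.02). Tangency of A1 to both parallel lines with radius 6.9 puts J and B at S ± 6.9·n: J = (-6.528, 2.235), B = (6.528, -2.235). Then cos ∠SBZ = BS·BZ / (|BS||BZ|), giving 82.10°.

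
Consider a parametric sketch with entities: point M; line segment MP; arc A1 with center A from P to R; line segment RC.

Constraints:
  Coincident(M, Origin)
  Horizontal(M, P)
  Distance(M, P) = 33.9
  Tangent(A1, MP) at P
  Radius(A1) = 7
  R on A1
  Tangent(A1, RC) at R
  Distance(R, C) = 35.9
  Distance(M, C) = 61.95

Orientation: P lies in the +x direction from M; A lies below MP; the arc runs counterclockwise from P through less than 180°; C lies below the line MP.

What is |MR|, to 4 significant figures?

29.78

Checks: M = (0.00, 0.00) ✓; |AP| = 7.000 ✓; |AR| = 7.000 ✓; ∠(AR, RC) = 90.00° ✓; |RC| = 35.90 ✓; |MC| = 61.95 ✓.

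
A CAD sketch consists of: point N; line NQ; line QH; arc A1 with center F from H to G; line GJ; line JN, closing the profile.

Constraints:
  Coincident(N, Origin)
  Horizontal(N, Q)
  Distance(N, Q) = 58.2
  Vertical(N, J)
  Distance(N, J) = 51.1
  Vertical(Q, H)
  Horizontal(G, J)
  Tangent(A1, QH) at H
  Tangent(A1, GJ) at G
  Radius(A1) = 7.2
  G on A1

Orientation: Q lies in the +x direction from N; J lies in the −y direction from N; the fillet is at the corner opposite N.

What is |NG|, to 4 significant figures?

72.20

N is at the origin; N and Q share the same y with |NQ| = 58.2 and Q on the +x side, so Q = (58.20, 0.000). N and J share the same x with |NJ| = 51.1 and J on the −y side, so J = (0.000, -51.10). The virtual corner opposite N is at (58.20, -51.10). Since A1 is tangent to QH there, FH ⟂ QH and the tangent condition forces FG to be normal to GJ, with radius 7.2, so the center F sits 7.2 in from both sides at F = (51.00, -43.90). That places the tangent points at H = (58.20, -43.90) on QH and G = (51.00, -51.10) on GJ. Then |NG| = |G − N| = 72.20.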